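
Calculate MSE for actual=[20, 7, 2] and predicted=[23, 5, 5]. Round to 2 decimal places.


Differences: [-3, 2, -3]
Squared errors: [9, 4, 9]
Sum of squared errors = 22
MSE = 22 / 3 = 7.33

7.33


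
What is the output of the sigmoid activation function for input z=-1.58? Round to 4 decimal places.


sigmoid(z) = 1 / (1 + exp(-z))
exp(-(-1.58)) = exp(1.58) = 4.855
1 + 4.855 = 5.855
1 / 5.855 = 0.1708

0.1708


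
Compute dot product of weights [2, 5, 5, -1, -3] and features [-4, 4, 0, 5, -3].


Element-wise products:
2 * -4 = -8
5 * 4 = 20
5 * 0 = 0
-1 * 5 = -5
-3 * -3 = 9
Sum = -8 + 20 + 0 + -5 + 9
= 16

16


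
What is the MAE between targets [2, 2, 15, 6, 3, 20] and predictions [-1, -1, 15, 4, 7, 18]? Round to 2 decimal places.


Absolute errors: [3, 3, 0, 2, 4, 2]
Sum of absolute errors = 14
MAE = 14 / 6 = 2.33

2.33


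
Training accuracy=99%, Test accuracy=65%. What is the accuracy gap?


Gap = train_accuracy - test_accuracy
= 99 - 65
= 34%
This large gap strongly indicates overfitting.

34


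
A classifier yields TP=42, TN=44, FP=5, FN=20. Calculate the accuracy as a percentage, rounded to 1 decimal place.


Accuracy = (TP + TN) / (TP + TN + FP + FN) * 100
= (42 + 44) / (42 + 44 + 5 + 20)
= 86 / 111
= 0.7748
= 77.5%

77.5


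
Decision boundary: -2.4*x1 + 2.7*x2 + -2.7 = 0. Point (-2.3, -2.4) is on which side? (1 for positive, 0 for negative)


Compute -2.4 * -2.3 + 2.7 * -2.4 + -2.7
= 5.52 + -6.48 + -2.7
= -3.66
Since -3.66 < 0, the point is on the negative side.

0


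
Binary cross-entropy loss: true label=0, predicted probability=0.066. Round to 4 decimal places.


For y=0: Loss = -log(1-p)
= -log(1 - 0.066)
= -log(0.934)
= -(-0.0683)
= 0.0683

0.0683


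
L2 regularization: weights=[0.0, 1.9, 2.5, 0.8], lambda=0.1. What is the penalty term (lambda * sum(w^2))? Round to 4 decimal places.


Squaring each weight:
0.0^2 = 0.0
1.9^2 = 3.61
2.5^2 = 6.25
0.8^2 = 0.64
Sum of squares = 10.5
Penalty = 0.1 * 10.5 = 1.0500

1.0500


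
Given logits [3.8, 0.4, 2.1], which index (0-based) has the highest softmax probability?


Softmax is a monotonic transformation, so it preserves the argmax.
We need to find the index of the maximum logit.
Index 0: 3.8
Index 1: 0.4
Index 2: 2.1
Maximum logit = 3.8 at index 0

0


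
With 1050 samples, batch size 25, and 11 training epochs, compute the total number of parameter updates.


Iterations per epoch = 1050 / 25 = 42
Total updates = iterations_per_epoch * epochs
= 42 * 11
= 462

462


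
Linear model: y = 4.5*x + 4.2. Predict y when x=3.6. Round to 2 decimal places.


y = 4.5 * 3.6 + (4.2)
= 16.2 + (4.2)
= 20.40

20.40


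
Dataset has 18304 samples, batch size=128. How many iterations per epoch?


Iterations per epoch = dataset_size / batch_size
= 18304 / 128
= 143

143


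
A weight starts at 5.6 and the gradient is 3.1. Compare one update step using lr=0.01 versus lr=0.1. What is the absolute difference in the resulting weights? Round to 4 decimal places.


With lr=0.01: w_new = 5.6 - 0.01 * 3.1 = 5.569
With lr=0.1: w_new = 5.6 - 0.1 * 3.1 = 5.29
Absolute difference = |5.569 - 5.29|
= 0.2790

0.2790


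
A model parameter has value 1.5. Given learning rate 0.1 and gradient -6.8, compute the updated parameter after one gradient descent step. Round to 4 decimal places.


w_new = w_old - lr * gradient
= 1.5 - 0.1 * -6.8
= 1.5 - (-0.68)
= 2.1800

2.1800


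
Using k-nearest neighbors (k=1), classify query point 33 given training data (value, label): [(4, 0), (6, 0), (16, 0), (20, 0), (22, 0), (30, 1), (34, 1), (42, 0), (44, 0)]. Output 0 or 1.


Distances from query 33:
Point 34 (class 1): distance = 1
K=1 nearest neighbors: classes = [1]
Votes for class 1: 1 / 1
Majority vote => class 1

1


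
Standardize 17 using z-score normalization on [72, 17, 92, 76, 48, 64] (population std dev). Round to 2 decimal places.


Mean = (72 + 17 + 92 + 76 + 48 + 64) / 6 = 61.5
Variance = sum((x_i - mean)^2) / n = 569.9167
Std = sqrt(569.9167) = 23.8729
Z = (x - mean) / std
= (17 - 61.5) / 23.8729
= -44.5 / 23.8729
= -1.86

-1.86


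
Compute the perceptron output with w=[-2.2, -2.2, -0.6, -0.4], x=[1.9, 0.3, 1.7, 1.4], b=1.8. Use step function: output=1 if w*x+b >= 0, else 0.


z = w . x + b
= -2.2*1.9 + -2.2*0.3 + -0.6*1.7 + -0.4*1.4 + 1.8
= -4.18 + -0.66 + -1.02 + -0.56 + 1.8
= -6.42 + 1.8
= -4.62
Since z = -4.62 < 0, output = 0

0


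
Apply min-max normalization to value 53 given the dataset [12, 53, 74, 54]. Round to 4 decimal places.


Min = 12, Max = 74
Range = 74 - 12 = 62
Scaled = (x - min) / (max - min)
= (53 - 12) / 62
= 41 / 62
= 0.6613

0.6613


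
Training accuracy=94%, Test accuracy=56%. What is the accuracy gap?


Gap = train_accuracy - test_accuracy
= 94 - 56
= 38%
This large gap strongly indicates overfitting.

38


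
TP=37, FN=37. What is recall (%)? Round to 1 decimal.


Recall = TP / (TP + FN) * 100
= 37 / (37 + 37)
= 37 / 74
= 0.5
= 50.0%

50.0


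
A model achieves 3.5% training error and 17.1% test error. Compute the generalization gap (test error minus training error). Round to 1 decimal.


Generalization gap = test_error - train_error
= 17.1 - 3.5
= 13.6%
A large gap suggests overfitting.

13.6


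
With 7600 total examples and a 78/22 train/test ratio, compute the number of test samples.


Train samples = 7600 * 78% = 5928
Test samples = 7600 - 5928
= 1672

1672


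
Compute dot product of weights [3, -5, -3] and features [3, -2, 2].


Element-wise products:
3 * 3 = 9
-5 * -2 = 10
-3 * 2 = -6
Sum = 9 + 10 + -6
= 13

13


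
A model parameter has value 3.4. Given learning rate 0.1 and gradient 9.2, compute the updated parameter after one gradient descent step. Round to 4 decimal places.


w_new = w_old - lr * gradient
= 3.4 - 0.1 * 9.2
= 3.4 - (0.92)
= 2.4800

2.4800


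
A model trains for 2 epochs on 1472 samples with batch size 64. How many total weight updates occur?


Iterations per epoch = 1472 / 64 = 23
Total updates = iterations_per_epoch * epochs
= 23 * 2
= 46

46


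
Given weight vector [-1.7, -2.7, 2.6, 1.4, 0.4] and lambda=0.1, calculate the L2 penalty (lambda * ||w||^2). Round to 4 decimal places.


Squaring each weight:
(-1.7)^2 = 2.89
(-2.7)^2 = 7.29
2.6^2 = 6.76
1.4^2 = 1.96
0.4^2 = 0.16
Sum of squares = 19.06
Penalty = 0.1 * 19.06 = 1.9060

1.9060


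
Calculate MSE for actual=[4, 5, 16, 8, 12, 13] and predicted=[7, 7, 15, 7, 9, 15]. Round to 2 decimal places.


Differences: [-3, -2, 1, 1, 3, -2]
Squared errors: [9, 4, 1, 1, 9, 4]
Sum of squared errors = 28
MSE = 28 / 6 = 4.67

4.67


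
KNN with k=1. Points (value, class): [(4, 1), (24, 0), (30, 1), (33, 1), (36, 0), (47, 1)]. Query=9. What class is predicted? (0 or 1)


Distances from query 9:
Point 4 (class 1): distance = 5
K=1 nearest neighbors: classes = [1]
Votes for class 1: 1 / 1
Majority vote => class 1

1


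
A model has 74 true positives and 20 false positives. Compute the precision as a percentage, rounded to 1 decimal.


Precision = TP / (TP + FP) * 100
= 74 / (74 + 20)
= 74 / 94
= 0.7872
= 78.7%

78.7


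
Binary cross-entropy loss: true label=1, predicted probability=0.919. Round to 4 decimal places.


For y=1: Loss = -log(p)
= -log(0.919)
= -(-0.0845)
= 0.0845

0.0845


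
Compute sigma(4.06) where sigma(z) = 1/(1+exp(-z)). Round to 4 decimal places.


sigmoid(z) = 1 / (1 + exp(-z))
exp(-(4.06)) = exp(-4.06) = 0.0172
1 + 0.0172 = 1.0172
1 / 1.0172 = 0.9830

0.9830


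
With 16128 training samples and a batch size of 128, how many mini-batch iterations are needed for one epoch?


Iterations per epoch = dataset_size / batch_size
= 16128 / 128
= 126

126


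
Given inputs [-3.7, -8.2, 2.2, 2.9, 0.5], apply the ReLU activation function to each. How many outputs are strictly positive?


ReLU(x) = max(0, x) for each element:
ReLU(-3.7) = 0
ReLU(-8.2) = 0
ReLU(2.2) = 2.2
ReLU(2.9) = 2.9
ReLU(0.5) = 0.5
Active neurons (>0): 3

3


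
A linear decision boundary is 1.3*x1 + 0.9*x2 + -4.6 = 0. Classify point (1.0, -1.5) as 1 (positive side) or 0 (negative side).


Compute 1.3 * 1.0 + 0.9 * -1.5 + -4.6
= 1.3 + -1.35 + -4.6
= -4.65
Since -4.65 < 0, the point is on the negative side.

0


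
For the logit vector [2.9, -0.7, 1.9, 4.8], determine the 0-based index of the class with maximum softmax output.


Softmax is a monotonic transformation, so it preserves the argmax.
We need to find the index of the maximum logit.
Index 0: 2.9
Index 1: -0.7
Index 2: 1.9
Index 3: 4.8
Maximum logit = 4.8 at index 3

3


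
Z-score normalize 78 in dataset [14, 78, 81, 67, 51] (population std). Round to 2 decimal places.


Mean = (14 + 78 + 81 + 67 + 51) / 5 = 58.2
Variance = sum((x_i - mean)^2) / n = 598.96
Std = sqrt(598.96) = 24.4737
Z = (x - mean) / std
= (78 - 58.2) / 24.4737
= 19.8 / 24.4737
= 0.81

0.81


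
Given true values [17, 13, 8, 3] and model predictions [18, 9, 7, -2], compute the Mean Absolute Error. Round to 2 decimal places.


Absolute errors: [1, 4, 1, 5]
Sum of absolute errors = 11
MAE = 11 / 4 = 2.75

2.75


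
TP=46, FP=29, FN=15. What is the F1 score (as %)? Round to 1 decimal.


Precision = TP / (TP + FP) = 46 / 75 = 0.6133
Recall = TP / (TP + FN) = 46 / 61 = 0.7541
F1 = 2 * P * R / (P + R)
= 2 * 0.6133 * 0.7541 / (0.6133 + 0.7541)
= 0.925 / 1.3674
= 0.6765
As percentage: 67.6%

67.6


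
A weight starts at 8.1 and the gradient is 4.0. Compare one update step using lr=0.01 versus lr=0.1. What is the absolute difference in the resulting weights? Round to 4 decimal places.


With lr=0.01: w_new = 8.1 - 0.01 * 4.0 = 8.06
With lr=0.1: w_new = 8.1 - 0.1 * 4.0 = 7.7
Absolute difference = |8.06 - 7.7|
= 0.3600

0.3600


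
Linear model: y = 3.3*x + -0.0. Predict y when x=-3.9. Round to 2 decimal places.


y = 3.3 * -3.9 + (-0.0)
= -12.87 + (-0.0)
= -12.87

-12.87


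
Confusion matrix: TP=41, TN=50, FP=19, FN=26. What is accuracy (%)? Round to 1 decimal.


Accuracy = (TP + TN) / (TP + TN + FP + FN) * 100
= (41 + 50) / (41 + 50 + 19 + 26)
= 91 / 136
= 0.6691
= 66.9%

66.9


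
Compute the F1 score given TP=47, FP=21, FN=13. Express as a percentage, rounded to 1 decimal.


Precision = TP / (TP + FP) = 47 / 68 = 0.6912
Recall = TP / (TP + FN) = 47 / 60 = 0.7833
F1 = 2 * P * R / (P + R)
= 2 * 0.6912 * 0.7833 / (0.6912 + 0.7833)
= 1.0828 / 1.4745
= 0.7344
As percentage: 73.4%

73.4


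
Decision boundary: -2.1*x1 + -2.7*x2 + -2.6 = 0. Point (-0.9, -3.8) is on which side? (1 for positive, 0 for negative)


Compute -2.1 * -0.9 + -2.7 * -3.8 + -2.6
= 1.89 + 10.26 + -2.6
= 9.55
Since 9.55 >= 0, the point is on the positive side.

1


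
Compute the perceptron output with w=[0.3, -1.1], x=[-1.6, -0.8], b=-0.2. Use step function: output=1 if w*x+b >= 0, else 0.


z = w . x + b
= 0.3*-1.6 + -1.1*-0.8 + -0.2
= -0.48 + 0.88 + -0.2
= 0.4 + -0.2
= 0.2
Since z = 0.2 >= 0, output = 1

1


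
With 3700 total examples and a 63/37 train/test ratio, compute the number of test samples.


Train samples = 3700 * 63% = 2331
Test samples = 3700 - 2331
= 1369

1369


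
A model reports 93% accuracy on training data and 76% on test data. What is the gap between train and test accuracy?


Gap = train_accuracy - test_accuracy
= 93 - 76
= 17%
This gap suggests the model is overfitting.

17


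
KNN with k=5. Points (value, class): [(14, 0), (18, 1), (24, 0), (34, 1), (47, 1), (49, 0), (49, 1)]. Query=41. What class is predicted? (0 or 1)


Distances from query 41:
Point 47 (class 1): distance = 6
Point 34 (class 1): distance = 7
Point 49 (class 0): distance = 8
Point 49 (class 1): distance = 8
Point 24 (class 0): distance = 17
K=5 nearest neighbors: classes = [1, 1, 0, 1, 0]
Votes for class 1: 3 / 5
Majority vote => class 1

1


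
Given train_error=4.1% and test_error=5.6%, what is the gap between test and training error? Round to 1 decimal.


Generalization gap = test_error - train_error
= 5.6 - 4.1
= 1.5%
A small gap suggests good generalization.

1.5


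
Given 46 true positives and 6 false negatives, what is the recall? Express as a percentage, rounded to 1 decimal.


Recall = TP / (TP + FN) * 100
= 46 / (46 + 6)
= 46 / 52
= 0.8846
= 88.5%

88.5


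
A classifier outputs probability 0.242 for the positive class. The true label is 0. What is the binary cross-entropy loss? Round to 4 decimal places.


For y=0: Loss = -log(1-p)
= -log(1 - 0.242)
= -log(0.758)
= -(-0.2771)
= 0.2771

0.2771


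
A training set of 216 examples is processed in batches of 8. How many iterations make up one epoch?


Iterations per epoch = dataset_size / batch_size
= 216 / 8
= 27

27


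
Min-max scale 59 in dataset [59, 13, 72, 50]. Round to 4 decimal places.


Min = 13, Max = 72
Range = 72 - 13 = 59
Scaled = (x - min) / (max - min)
= (59 - 13) / 59
= 46 / 59
= 0.7797

0.7797


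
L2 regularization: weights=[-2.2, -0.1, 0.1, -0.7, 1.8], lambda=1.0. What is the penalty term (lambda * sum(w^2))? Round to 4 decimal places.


Squaring each weight:
(-2.2)^2 = 4.84
(-0.1)^2 = 0.01
0.1^2 = 0.01
(-0.7)^2 = 0.49
1.8^2 = 3.24
Sum of squares = 8.59
Penalty = 1.0 * 8.59 = 8.5900

8.5900


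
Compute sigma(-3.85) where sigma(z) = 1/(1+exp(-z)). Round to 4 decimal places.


sigmoid(z) = 1 / (1 + exp(-z))
exp(-(-3.85)) = exp(3.85) = 46.9931
1 + 46.9931 = 47.9931
1 / 47.9931 = 0.0208

0.0208


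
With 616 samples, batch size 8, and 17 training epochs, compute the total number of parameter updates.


Iterations per epoch = 616 / 8 = 77
Total updates = iterations_per_epoch * epochs
= 77 * 17
= 1309

1309


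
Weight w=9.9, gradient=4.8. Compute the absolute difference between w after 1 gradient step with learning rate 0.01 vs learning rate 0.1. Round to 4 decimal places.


With lr=0.01: w_new = 9.9 - 0.01 * 4.8 = 9.852
With lr=0.1: w_new = 9.9 - 0.1 * 4.8 = 9.42
Absolute difference = |9.852 - 9.42|
= 0.4320

0.4320


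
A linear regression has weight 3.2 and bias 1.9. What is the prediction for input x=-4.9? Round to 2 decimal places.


y = 3.2 * -4.9 + (1.9)
= -15.68 + (1.9)
= -13.78

-13.78


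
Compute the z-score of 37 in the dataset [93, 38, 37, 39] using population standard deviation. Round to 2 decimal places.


Mean = (93 + 38 + 37 + 39) / 4 = 51.75
Variance = sum((x_i - mean)^2) / n = 567.6875
Std = sqrt(567.6875) = 23.8262
Z = (x - mean) / std
= (37 - 51.75) / 23.8262
= -14.75 / 23.8262
= -0.62

-0.62


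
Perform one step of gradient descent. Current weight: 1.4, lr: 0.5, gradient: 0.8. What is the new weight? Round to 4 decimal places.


w_new = w_old - lr * gradient
= 1.4 - 0.5 * 0.8
= 1.4 - (0.4)
= 1.0000

1.0000


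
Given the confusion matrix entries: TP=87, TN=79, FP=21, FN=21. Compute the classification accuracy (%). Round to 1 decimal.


Accuracy = (TP + TN) / (TP + TN + FP + FN) * 100
= (87 + 79) / (87 + 79 + 21 + 21)
= 166 / 208
= 0.7981
= 79.8%

79.8


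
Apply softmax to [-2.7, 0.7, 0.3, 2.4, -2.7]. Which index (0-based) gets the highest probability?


Softmax is a monotonic transformation, so it preserves the argmax.
We need to find the index of the maximum logit.
Index 0: -2.7
Index 1: 0.7
Index 2: 0.3
Index 3: 2.4
Index 4: -2.7
Maximum logit = 2.4 at index 3

3


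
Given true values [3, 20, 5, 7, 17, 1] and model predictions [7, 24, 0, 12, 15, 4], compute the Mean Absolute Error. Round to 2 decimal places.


Absolute errors: [4, 4, 5, 5, 2, 3]
Sum of absolute errors = 23
MAE = 23 / 6 = 3.83

3.83


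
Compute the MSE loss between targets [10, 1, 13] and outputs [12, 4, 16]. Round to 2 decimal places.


Differences: [-2, -3, -3]
Squared errors: [4, 9, 9]
Sum of squared errors = 22
MSE = 22 / 3 = 7.33

7.33


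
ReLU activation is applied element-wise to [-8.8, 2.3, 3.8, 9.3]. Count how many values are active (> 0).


ReLU(x) = max(0, x) for each element:
ReLU(-8.8) = 0
ReLU(2.3) = 2.3
ReLU(3.8) = 3.8
ReLU(9.3) = 9.3
Active neurons (>0): 3

3


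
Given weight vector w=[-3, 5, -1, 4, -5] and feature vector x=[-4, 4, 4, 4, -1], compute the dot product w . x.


Element-wise products:
-3 * -4 = 12
5 * 4 = 20
-1 * 4 = -4
4 * 4 = 16
-5 * -1 = 5
Sum = 12 + 20 + -4 + 16 + 5
= 49

49


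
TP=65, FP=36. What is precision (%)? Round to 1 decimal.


Precision = TP / (TP + FP) * 100
= 65 / (65 + 36)
= 65 / 101
= 0.6436
= 64.4%

64.4


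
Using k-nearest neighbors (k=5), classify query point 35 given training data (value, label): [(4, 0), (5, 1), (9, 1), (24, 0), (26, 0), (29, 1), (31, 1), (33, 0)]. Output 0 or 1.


Distances from query 35:
Point 33 (class 0): distance = 2
Point 31 (class 1): distance = 4
Point 29 (class 1): distance = 6
Point 26 (class 0): distance = 9
Point 24 (class 0): distance = 11
K=5 nearest neighbors: classes = [0, 1, 1, 0, 0]
Votes for class 1: 2 / 5
Majority vote => class 0

0


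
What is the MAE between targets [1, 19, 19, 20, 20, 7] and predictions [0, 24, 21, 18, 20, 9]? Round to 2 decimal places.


Absolute errors: [1, 5, 2, 2, 0, 2]
Sum of absolute errors = 12
MAE = 12 / 6 = 2.00

2.00


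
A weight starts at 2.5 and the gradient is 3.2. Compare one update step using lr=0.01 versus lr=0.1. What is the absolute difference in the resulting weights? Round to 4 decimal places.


With lr=0.01: w_new = 2.5 - 0.01 * 3.2 = 2.468
With lr=0.1: w_new = 2.5 - 0.1 * 3.2 = 2.18
Absolute difference = |2.468 - 2.18|
= 0.2880

0.2880


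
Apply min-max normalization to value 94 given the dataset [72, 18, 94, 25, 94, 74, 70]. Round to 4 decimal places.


Min = 18, Max = 94
Range = 94 - 18 = 76
Scaled = (x - min) / (max - min)
= (94 - 18) / 76
= 76 / 76
= 1.0000

1.0000


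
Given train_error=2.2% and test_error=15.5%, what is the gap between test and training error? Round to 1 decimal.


Generalization gap = test_error - train_error
= 15.5 - 2.2
= 13.3%
A large gap suggests overfitting.

13.3


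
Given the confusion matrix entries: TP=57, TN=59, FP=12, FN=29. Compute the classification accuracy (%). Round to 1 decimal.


Accuracy = (TP + TN) / (TP + TN + FP + FN) * 100
= (57 + 59) / (57 + 59 + 12 + 29)
= 116 / 157
= 0.7389
= 73.9%

73.9


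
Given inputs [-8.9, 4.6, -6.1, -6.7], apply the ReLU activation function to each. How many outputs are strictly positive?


ReLU(x) = max(0, x) for each element:
ReLU(-8.9) = 0
ReLU(4.6) = 4.6
ReLU(-6.1) = 0
ReLU(-6.7) = 0
Active neurons (>0): 1

1


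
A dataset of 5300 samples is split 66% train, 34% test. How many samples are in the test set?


Train samples = 5300 * 66% = 3498
Test samples = 5300 - 3498
= 1802

1802


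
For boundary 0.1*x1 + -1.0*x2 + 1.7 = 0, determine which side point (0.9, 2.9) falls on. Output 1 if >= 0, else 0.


Compute 0.1 * 0.9 + -1.0 * 2.9 + 1.7
= 0.09 + -2.9 + 1.7
= -1.11
Since -1.11 < 0, the point is on the negative side.

0


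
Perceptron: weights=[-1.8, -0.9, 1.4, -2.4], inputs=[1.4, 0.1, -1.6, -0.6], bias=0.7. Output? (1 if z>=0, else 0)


z = w . x + b
= -1.8*1.4 + -0.9*0.1 + 1.4*-1.6 + -2.4*-0.6 + 0.7
= -2.52 + -0.09 + -2.24 + 1.44 + 0.7
= -3.41 + 0.7
= -2.71
Since z = -2.71 < 0, output = 0

0


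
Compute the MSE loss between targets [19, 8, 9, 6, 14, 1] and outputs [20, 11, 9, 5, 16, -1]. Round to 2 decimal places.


Differences: [-1, -3, 0, 1, -2, 2]
Squared errors: [1, 9, 0, 1, 4, 4]
Sum of squared errors = 19
MSE = 19 / 6 = 3.17

3.17


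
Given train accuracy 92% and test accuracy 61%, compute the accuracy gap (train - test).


Gap = train_accuracy - test_accuracy
= 92 - 61
= 31%
This large gap strongly indicates overfitting.

31


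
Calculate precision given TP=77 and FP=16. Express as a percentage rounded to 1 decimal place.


Precision = TP / (TP + FP) * 100
= 77 / (77 + 16)
= 77 / 93
= 0.828
= 82.8%

82.8


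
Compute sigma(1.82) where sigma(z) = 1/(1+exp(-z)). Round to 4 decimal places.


sigmoid(z) = 1 / (1 + exp(-z))
exp(-(1.82)) = exp(-1.82) = 0.162
1 + 0.162 = 1.162
1 / 1.162 = 0.8606

0.8606


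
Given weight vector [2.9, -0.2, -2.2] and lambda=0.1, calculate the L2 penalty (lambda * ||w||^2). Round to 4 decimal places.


Squaring each weight:
2.9^2 = 8.41
(-0.2)^2 = 0.04
(-2.2)^2 = 4.84
Sum of squares = 13.29
Penalty = 0.1 * 13.29 = 1.3290

1.3290


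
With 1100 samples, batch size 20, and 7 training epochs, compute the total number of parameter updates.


Iterations per epoch = 1100 / 20 = 55
Total updates = iterations_per_epoch * epochs
= 55 * 7
= 385

385


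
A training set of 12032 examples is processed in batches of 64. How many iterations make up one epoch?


Iterations per epoch = dataset_size / batch_size
= 12032 / 64
= 188

188


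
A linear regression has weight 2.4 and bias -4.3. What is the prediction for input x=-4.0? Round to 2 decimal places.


y = 2.4 * -4.0 + (-4.3)
= -9.6 + (-4.3)
= -13.90

-13.90


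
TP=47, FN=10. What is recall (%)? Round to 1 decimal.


Recall = TP / (TP + FN) * 100
= 47 / (47 + 10)
= 47 / 57
= 0.8246
= 82.5%

82.5


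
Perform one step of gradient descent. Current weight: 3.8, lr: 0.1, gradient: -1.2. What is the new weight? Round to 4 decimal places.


w_new = w_old - lr * gradient
= 3.8 - 0.1 * -1.2
= 3.8 - (-0.12)
= 3.9200

3.9200


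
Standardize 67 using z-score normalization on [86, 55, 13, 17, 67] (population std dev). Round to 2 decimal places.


Mean = (86 + 55 + 13 + 17 + 67) / 5 = 47.6
Variance = sum((x_i - mean)^2) / n = 807.84
Std = sqrt(807.84) = 28.4225
Z = (x - mean) / std
= (67 - 47.6) / 28.4225
= 19.4 / 28.4225
= 0.68

0.68


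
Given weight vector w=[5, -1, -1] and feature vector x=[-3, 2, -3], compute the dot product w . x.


Element-wise products:
5 * -3 = -15
-1 * 2 = -2
-1 * -3 = 3
Sum = -15 + -2 + 3
= -14

-14


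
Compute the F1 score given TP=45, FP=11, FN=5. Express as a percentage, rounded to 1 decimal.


Precision = TP / (TP + FP) = 45 / 56 = 0.8036
Recall = TP / (TP + FN) = 45 / 50 = 0.9
F1 = 2 * P * R / (P + R)
= 2 * 0.8036 * 0.9 / (0.8036 + 0.9)
= 1.4464 / 1.7036
= 0.8491
As percentage: 84.9%

84.9


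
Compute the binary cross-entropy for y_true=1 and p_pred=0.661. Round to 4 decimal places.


For y=1: Loss = -log(p)
= -log(0.661)
= -(-0.414)
= 0.4140

0.4140


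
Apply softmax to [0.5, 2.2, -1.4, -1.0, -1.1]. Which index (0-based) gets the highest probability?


Softmax is a monotonic transformation, so it preserves the argmax.
We need to find the index of the maximum logit.
Index 0: 0.5
Index 1: 2.2
Index 2: -1.4
Index 3: -1.0
Index 4: -1.1
Maximum logit = 2.2 at index 1

1


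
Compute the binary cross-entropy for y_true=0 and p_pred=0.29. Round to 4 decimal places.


For y=0: Loss = -log(1-p)
= -log(1 - 0.29)
= -log(0.71)
= -(-0.3425)
= 0.3425

0.3425


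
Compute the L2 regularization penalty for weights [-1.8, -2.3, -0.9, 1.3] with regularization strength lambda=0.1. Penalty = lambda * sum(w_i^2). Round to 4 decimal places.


Squaring each weight:
(-1.8)^2 = 3.24
(-2.3)^2 = 5.29
(-0.9)^2 = 0.81
1.3^2 = 1.69
Sum of squares = 11.03
Penalty = 0.1 * 11.03 = 1.1030

1.1030


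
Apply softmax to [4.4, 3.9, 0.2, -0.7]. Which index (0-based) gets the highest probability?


Softmax is a monotonic transformation, so it preserves the argmax.
We need to find the index of the maximum logit.
Index 0: 4.4
Index 1: 3.9
Index 2: 0.2
Index 3: -0.7
Maximum logit = 4.4 at index 0

0


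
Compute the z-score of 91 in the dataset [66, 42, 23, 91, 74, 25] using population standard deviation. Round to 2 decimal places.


Mean = (66 + 42 + 23 + 91 + 74 + 25) / 6 = 53.5
Variance = sum((x_i - mean)^2) / n = 642.9167
Std = sqrt(642.9167) = 25.3558
Z = (x - mean) / std
= (91 - 53.5) / 25.3558
= 37.5 / 25.3558
= 1.48

1.48


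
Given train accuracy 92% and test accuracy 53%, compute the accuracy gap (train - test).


Gap = train_accuracy - test_accuracy
= 92 - 53
= 39%
This large gap strongly indicates overfitting.

39


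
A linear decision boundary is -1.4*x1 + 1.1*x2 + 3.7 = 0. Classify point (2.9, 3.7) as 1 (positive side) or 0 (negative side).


Compute -1.4 * 2.9 + 1.1 * 3.7 + 3.7
= -4.06 + 4.07 + 3.7
= 3.71
Since 3.71 >= 0, the point is on the positive side.

1


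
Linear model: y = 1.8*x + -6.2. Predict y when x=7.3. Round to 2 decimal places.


y = 1.8 * 7.3 + (-6.2)
= 13.14 + (-6.2)
= 6.94

6.94


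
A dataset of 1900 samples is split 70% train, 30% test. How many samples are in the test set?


Train samples = 1900 * 70% = 1330
Test samples = 1900 - 1330
= 570

570


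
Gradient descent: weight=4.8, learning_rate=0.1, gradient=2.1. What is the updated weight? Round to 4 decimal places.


w_new = w_old - lr * gradient
= 4.8 - 0.1 * 2.1
= 4.8 - (0.21)
= 4.5900

4.5900


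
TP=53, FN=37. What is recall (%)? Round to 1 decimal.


Recall = TP / (TP + FN) * 100
= 53 / (53 + 37)
= 53 / 90
= 0.5889
= 58.9%

58.9


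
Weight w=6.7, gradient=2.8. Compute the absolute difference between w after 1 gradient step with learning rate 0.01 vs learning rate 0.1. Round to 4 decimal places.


With lr=0.01: w_new = 6.7 - 0.01 * 2.8 = 6.672
With lr=0.1: w_new = 6.7 - 0.1 * 2.8 = 6.42
Absolute difference = |6.672 - 6.42|
= 0.2520

0.2520


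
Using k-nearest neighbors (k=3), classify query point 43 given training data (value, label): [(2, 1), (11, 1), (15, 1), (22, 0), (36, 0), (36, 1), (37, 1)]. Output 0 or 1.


Distances from query 43:
Point 37 (class 1): distance = 6
Point 36 (class 0): distance = 7
Point 36 (class 1): distance = 7
K=3 nearest neighbors: classes = [1, 0, 1]
Votes for class 1: 2 / 3
Majority vote => class 1

1


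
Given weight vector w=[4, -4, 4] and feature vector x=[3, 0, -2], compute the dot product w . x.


Element-wise products:
4 * 3 = 12
-4 * 0 = 0
4 * -2 = -8
Sum = 12 + 0 + -8
= 4

4


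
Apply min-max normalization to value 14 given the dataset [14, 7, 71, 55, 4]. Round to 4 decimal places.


Min = 4, Max = 71
Range = 71 - 4 = 67
Scaled = (x - min) / (max - min)
= (14 - 4) / 67
= 10 / 67
= 0.1493

0.1493


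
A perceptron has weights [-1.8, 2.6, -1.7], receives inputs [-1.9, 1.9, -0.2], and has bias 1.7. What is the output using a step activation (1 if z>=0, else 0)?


z = w . x + b
= -1.8*-1.9 + 2.6*1.9 + -1.7*-0.2 + 1.7
= 3.42 + 4.94 + 0.34 + 1.7
= 8.7 + 1.7
= 10.4
Since z = 10.4 >= 0, output = 1

1


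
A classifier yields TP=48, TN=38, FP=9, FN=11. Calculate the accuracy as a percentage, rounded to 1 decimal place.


Accuracy = (TP + TN) / (TP + TN + FP + FN) * 100
= (48 + 38) / (48 + 38 + 9 + 11)
= 86 / 106
= 0.8113
= 81.1%

81.1


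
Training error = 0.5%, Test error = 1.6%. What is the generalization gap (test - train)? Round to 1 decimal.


Generalization gap = test_error - train_error
= 1.6 - 0.5
= 1.1%
A small gap suggests good generalization.

1.1


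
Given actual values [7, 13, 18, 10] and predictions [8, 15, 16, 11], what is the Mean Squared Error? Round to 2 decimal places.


Differences: [-1, -2, 2, -1]
Squared errors: [1, 4, 4, 1]
Sum of squared errors = 10
MSE = 10 / 4 = 2.50

2.50


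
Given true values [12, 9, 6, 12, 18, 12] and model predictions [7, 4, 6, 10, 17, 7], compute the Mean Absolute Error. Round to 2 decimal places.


Absolute errors: [5, 5, 0, 2, 1, 5]
Sum of absolute errors = 18
MAE = 18 / 6 = 3.00

3.00


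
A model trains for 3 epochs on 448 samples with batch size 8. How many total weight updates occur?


Iterations per epoch = 448 / 8 = 56
Total updates = iterations_per_epoch * epochs
= 56 * 3
= 168

168


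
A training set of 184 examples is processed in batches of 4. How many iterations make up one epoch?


Iterations per epoch = dataset_size / batch_size
= 184 / 4
= 46

46


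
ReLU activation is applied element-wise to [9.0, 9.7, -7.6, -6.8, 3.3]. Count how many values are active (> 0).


ReLU(x) = max(0, x) for each element:
ReLU(9.0) = 9.0
ReLU(9.7) = 9.7
ReLU(-7.6) = 0
ReLU(-6.8) = 0
ReLU(3.3) = 3.3
Active neurons (>0): 3

3


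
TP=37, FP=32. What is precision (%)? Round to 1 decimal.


Precision = TP / (TP + FP) * 100
= 37 / (37 + 32)
= 37 / 69
= 0.5362
= 53.6%

53.6


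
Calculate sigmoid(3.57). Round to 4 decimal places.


sigmoid(z) = 1 / (1 + exp(-z))
exp(-(3.57)) = exp(-3.57) = 0.0282
1 + 0.0282 = 1.0282
1 / 1.0282 = 0.9726

0.9726


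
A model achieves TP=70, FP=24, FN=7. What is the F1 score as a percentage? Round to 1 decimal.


Precision = TP / (TP + FP) = 70 / 94 = 0.7447
Recall = TP / (TP + FN) = 70 / 77 = 0.9091
F1 = 2 * P * R / (P + R)
= 2 * 0.7447 * 0.9091 / (0.7447 + 0.9091)
= 1.354 / 1.6538
= 0.8187
As percentage: 81.9%

81.9


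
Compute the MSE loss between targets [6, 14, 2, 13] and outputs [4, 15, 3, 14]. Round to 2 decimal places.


Differences: [2, -1, -1, -1]
Squared errors: [4, 1, 1, 1]
Sum of squared errors = 7
MSE = 7 / 4 = 1.75

1.75


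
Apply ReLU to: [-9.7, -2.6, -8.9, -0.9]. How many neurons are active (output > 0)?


ReLU(x) = max(0, x) for each element:
ReLU(-9.7) = 0
ReLU(-2.6) = 0
ReLU(-8.9) = 0
ReLU(-0.9) = 0
Active neurons (>0): 0

0


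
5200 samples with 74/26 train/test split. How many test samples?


Train samples = 5200 * 74% = 3848
Test samples = 5200 - 3848
= 1352

1352


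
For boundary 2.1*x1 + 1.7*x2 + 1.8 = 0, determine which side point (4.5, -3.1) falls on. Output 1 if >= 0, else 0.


Compute 2.1 * 4.5 + 1.7 * -3.1 + 1.8
= 9.45 + -5.27 + 1.8
= 5.98
Since 5.98 >= 0, the point is on the positive side.

1


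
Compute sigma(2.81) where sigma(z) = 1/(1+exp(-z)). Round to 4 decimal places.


sigmoid(z) = 1 / (1 + exp(-z))
exp(-(2.81)) = exp(-2.81) = 0.0602
1 + 0.0602 = 1.0602
1 / 1.0602 = 0.9432

0.9432


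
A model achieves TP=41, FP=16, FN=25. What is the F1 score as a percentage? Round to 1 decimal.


Precision = TP / (TP + FP) = 41 / 57 = 0.7193
Recall = TP / (TP + FN) = 41 / 66 = 0.6212
F1 = 2 * P * R / (P + R)
= 2 * 0.7193 * 0.6212 / (0.7193 + 0.6212)
= 0.8937 / 1.3405
= 0.6667
As percentage: 66.7%

66.7


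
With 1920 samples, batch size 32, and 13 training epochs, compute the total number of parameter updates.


Iterations per epoch = 1920 / 32 = 60
Total updates = iterations_per_epoch * epochs
= 60 * 13
= 780

780


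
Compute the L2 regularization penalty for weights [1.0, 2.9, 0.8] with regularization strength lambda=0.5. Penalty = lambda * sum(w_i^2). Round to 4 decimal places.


Squaring each weight:
1.0^2 = 1.0
2.9^2 = 8.41
0.8^2 = 0.64
Sum of squares = 10.05
Penalty = 0.5 * 10.05 = 5.0250

5.0250


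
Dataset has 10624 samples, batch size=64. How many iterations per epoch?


Iterations per epoch = dataset_size / batch_size
= 10624 / 64
= 166

166


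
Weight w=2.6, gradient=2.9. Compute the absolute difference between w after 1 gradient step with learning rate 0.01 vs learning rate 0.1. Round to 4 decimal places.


With lr=0.01: w_new = 2.6 - 0.01 * 2.9 = 2.571
With lr=0.1: w_new = 2.6 - 0.1 * 2.9 = 2.31
Absolute difference = |2.571 - 2.31|
= 0.2610

0.2610


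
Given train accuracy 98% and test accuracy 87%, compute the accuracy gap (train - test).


Gap = train_accuracy - test_accuracy
= 98 - 87
= 11%
This gap suggests the model is overfitting.

11


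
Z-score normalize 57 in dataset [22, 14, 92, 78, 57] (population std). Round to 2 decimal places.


Mean = (22 + 14 + 92 + 78 + 57) / 5 = 52.6
Variance = sum((x_i - mean)^2) / n = 928.64
Std = sqrt(928.64) = 30.4736
Z = (x - mean) / std
= (57 - 52.6) / 30.4736
= 4.4 / 30.4736
= 0.14

0.14


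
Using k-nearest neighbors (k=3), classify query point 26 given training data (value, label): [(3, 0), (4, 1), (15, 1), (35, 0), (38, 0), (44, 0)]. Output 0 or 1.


Distances from query 26:
Point 35 (class 0): distance = 9
Point 15 (class 1): distance = 11
Point 38 (class 0): distance = 12
K=3 nearest neighbors: classes = [0, 1, 0]
Votes for class 1: 1 / 3
Majority vote => class 0

0


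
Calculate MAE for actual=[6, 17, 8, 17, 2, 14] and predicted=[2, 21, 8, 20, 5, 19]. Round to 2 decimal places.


Absolute errors: [4, 4, 0, 3, 3, 5]
Sum of absolute errors = 19
MAE = 19 / 6 = 3.17

3.17


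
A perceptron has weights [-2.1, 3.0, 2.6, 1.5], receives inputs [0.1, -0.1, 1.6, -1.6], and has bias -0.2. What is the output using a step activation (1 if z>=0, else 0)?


z = w . x + b
= -2.1*0.1 + 3.0*-0.1 + 2.6*1.6 + 1.5*-1.6 + -0.2
= -0.21 + -0.3 + 4.16 + -2.4 + -0.2
= 1.25 + -0.2
= 1.05
Since z = 1.05 >= 0, output = 1

1


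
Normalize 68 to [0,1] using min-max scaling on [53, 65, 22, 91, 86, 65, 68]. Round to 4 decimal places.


Min = 22, Max = 91
Range = 91 - 22 = 69
Scaled = (x - min) / (max - min)
= (68 - 22) / 69
= 46 / 69
= 0.6667

0.6667


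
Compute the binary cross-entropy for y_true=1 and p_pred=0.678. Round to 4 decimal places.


For y=1: Loss = -log(p)
= -log(0.678)
= -(-0.3886)
= 0.3886

0.3886


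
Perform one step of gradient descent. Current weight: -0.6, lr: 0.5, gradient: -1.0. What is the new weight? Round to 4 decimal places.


w_new = w_old - lr * gradient
= -0.6 - 0.5 * -1.0
= -0.6 - (-0.5)
= -0.1000

-0.1000


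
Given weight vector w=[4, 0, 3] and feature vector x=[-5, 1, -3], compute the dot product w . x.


Element-wise products:
4 * -5 = -20
0 * 1 = 0
3 * -3 = -9
Sum = -20 + 0 + -9
= -29

-29


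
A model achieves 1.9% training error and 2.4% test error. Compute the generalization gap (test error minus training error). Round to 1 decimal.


Generalization gap = test_error - train_error
= 2.4 - 1.9
= 0.5%
A small gap suggests good generalization.

0.5


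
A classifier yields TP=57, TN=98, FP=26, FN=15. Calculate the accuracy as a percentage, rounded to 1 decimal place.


Accuracy = (TP + TN) / (TP + TN + FP + FN) * 100
= (57 + 98) / (57 + 98 + 26 + 15)
= 155 / 196
= 0.7908
= 79.1%

79.1


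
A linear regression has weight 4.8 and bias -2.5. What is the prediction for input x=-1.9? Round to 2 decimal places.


y = 4.8 * -1.9 + (-2.5)
= -9.12 + (-2.5)
= -11.62

-11.62


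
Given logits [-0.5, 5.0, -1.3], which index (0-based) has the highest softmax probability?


Softmax is a monotonic transformation, so it preserves the argmax.
We need to find the index of the maximum logit.
Index 0: -0.5
Index 1: 5.0
Index 2: -1.3
Maximum logit = 5.0 at index 1

1


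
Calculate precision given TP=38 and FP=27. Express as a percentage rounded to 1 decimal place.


Precision = TP / (TP + FP) * 100
= 38 / (38 + 27)
= 38 / 65
= 0.5846
= 58.5%

58.5


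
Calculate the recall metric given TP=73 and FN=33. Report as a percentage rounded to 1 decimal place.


Recall = TP / (TP + FN) * 100
= 73 / (73 + 33)
= 73 / 106
= 0.6887
= 68.9%

68.9


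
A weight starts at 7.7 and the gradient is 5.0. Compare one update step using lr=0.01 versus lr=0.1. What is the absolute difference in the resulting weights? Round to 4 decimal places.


With lr=0.01: w_new = 7.7 - 0.01 * 5.0 = 7.65
With lr=0.1: w_new = 7.7 - 0.1 * 5.0 = 7.2
Absolute difference = |7.65 - 7.2|
= 0.4500

0.4500


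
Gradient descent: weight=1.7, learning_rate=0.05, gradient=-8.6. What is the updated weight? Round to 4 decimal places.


w_new = w_old - lr * gradient
= 1.7 - 0.05 * -8.6
= 1.7 - (-0.43)
= 2.1300

2.1300


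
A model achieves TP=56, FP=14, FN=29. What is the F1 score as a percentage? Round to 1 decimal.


Precision = TP / (TP + FP) = 56 / 70 = 0.8
Recall = TP / (TP + FN) = 56 / 85 = 0.6588
F1 = 2 * P * R / (P + R)
= 2 * 0.8 * 0.6588 / (0.8 + 0.6588)
= 1.0541 / 1.4588
= 0.7226
As percentage: 72.3%

72.3


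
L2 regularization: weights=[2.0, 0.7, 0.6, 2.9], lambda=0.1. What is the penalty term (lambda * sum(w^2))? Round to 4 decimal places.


Squaring each weight:
2.0^2 = 4.0
0.7^2 = 0.49
0.6^2 = 0.36
2.9^2 = 8.41
Sum of squares = 13.26
Penalty = 0.1 * 13.26 = 1.3260

1.3260


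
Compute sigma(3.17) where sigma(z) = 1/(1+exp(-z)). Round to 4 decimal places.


sigmoid(z) = 1 / (1 + exp(-z))
exp(-(3.17)) = exp(-3.17) = 0.042
1 + 0.042 = 1.042
1 / 1.042 = 0.9597

0.9597


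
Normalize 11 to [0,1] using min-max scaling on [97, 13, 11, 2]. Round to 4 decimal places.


Min = 2, Max = 97
Range = 97 - 2 = 95
Scaled = (x - min) / (max - min)
= (11 - 2) / 95
= 9 / 95
= 0.0947

0.0947


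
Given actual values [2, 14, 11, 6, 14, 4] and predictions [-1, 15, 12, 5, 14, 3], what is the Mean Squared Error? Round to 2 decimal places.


Differences: [3, -1, -1, 1, 0, 1]
Squared errors: [9, 1, 1, 1, 0, 1]
Sum of squared errors = 13
MSE = 13 / 6 = 2.17

2.17


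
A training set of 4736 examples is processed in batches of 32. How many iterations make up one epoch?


Iterations per epoch = dataset_size / batch_size
= 4736 / 32
= 148

148


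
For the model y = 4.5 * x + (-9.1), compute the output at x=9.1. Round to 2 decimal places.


y = 4.5 * 9.1 + (-9.1)
= 40.95 + (-9.1)
= 31.85

31.85


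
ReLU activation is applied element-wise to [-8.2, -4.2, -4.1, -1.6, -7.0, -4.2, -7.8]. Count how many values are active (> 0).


ReLU(x) = max(0, x) for each element:
ReLU(-8.2) = 0
ReLU(-4.2) = 0
ReLU(-4.1) = 0
ReLU(-1.6) = 0
ReLU(-7.0) = 0
ReLU(-4.2) = 0
ReLU(-7.8) = 0
Active neurons (>0): 0

0


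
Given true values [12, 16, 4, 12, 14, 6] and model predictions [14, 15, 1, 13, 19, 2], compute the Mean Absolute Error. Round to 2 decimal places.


Absolute errors: [2, 1, 3, 1, 5, 4]
Sum of absolute errors = 16
MAE = 16 / 6 = 2.67

2.67


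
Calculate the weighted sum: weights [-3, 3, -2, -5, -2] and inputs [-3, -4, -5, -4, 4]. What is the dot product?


Element-wise products:
-3 * -3 = 9
3 * -4 = -12
-2 * -5 = 10
-5 * -4 = 20
-2 * 4 = -8
Sum = 9 + -12 + 10 + 20 + -8
= 19

19


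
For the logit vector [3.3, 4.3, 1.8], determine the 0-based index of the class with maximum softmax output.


Softmax is a monotonic transformation, so it preserves the argmax.
We need to find the index of the maximum logit.
Index 0: 3.3
Index 1: 4.3
Index 2: 1.8
Maximum logit = 4.3 at index 1

1


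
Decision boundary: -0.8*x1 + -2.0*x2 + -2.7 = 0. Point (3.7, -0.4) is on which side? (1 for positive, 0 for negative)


Compute -0.8 * 3.7 + -2.0 * -0.4 + -2.7
= -2.96 + 0.8 + -2.7
= -4.86
Since -4.86 < 0, the point is on the negative side.

0


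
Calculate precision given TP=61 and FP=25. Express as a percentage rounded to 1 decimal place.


Precision = TP / (TP + FP) * 100
= 61 / (61 + 25)
= 61 / 86
= 0.7093
= 70.9%

70.9


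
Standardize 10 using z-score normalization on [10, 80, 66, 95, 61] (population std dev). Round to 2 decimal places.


Mean = (10 + 80 + 66 + 95 + 61) / 5 = 62.4
Variance = sum((x_i - mean)^2) / n = 826.64
Std = sqrt(826.64) = 28.7513
Z = (x - mean) / std
= (10 - 62.4) / 28.7513
= -52.4 / 28.7513
= -1.82

-1.82


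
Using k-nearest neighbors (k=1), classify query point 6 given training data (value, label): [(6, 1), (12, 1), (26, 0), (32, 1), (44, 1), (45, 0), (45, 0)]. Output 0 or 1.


Distances from query 6:
Point 6 (class 1): distance = 0
K=1 nearest neighbors: classes = [1]
Votes for class 1: 1 / 1
Majority vote => class 1

1


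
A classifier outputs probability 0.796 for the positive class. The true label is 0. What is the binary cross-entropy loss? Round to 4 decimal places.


For y=0: Loss = -log(1-p)
= -log(1 - 0.796)
= -log(0.204)
= -(-1.5896)
= 1.5896

1.5896


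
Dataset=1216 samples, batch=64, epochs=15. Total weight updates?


Iterations per epoch = 1216 / 64 = 19
Total updates = iterations_per_epoch * epochs
= 19 * 15
= 285

285


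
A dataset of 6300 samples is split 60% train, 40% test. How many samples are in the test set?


Train samples = 6300 * 60% = 3780
Test samples = 6300 - 3780
= 2520

2520


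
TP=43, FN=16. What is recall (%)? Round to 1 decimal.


Recall = TP / (TP + FN) * 100
= 43 / (43 + 16)
= 43 / 59
= 0.7288
= 72.9%

72.9
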